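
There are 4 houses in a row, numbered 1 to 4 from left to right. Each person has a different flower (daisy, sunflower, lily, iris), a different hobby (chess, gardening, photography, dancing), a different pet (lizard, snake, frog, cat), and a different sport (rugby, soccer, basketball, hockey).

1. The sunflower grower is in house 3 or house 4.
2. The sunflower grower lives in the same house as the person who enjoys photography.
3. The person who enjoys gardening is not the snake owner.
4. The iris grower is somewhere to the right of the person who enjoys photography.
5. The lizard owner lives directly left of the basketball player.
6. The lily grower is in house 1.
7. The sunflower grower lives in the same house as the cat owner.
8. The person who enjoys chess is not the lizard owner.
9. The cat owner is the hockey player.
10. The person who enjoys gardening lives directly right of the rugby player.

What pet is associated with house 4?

Clue 4 places the iris grower in house 4.
By clue 4, the person who enjoys photography is in house 3.
Clue 6: the lily grower is in house 1.
That leaves daisy as the flower for house 2.
House 3's flower must be sunflower (nothing else left).
Clue 7 places the cat owner in house 3.
Clue 9: the hockey player is in house 3.
Clue 5 places the lizard owner in house 1.
The basketball player is in house 2 (clue 5).
Clue 10 places the person who enjoys gardening in house 2.
So house 1 gets dancing for hobby.
House 4 hobby: only chess fits.
House 1 sport: only rugby fits.
House 4 sport: only soccer fits.
By clue 3, the snake owner is in house 4.
So house 2 gets frog for pet.
So: house 1 = lily/dancing/lizard/rugby, house 2 = daisy/gardening/frog/basketball, house 3 = sunflower/photography/cat/hockey, house 4 = iris/chess/snake/soccer.

snake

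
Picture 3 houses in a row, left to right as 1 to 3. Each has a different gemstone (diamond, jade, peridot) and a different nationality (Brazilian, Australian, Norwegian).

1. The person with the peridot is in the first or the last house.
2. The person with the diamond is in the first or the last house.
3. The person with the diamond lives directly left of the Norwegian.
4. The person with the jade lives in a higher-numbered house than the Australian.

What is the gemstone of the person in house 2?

jade

From clue 3, the person with the diamond must be in house 1.
By clue 3, the Norwegian is in house 2.
House 2 gemstone: only jade fits.
House 3's gemstone must be peridot (nothing else left).
House 3's nationality must be Brazilian (nothing else left).
So house 1 gets Australian for nationality.
So: house 1 = diamond/Australian, house 2 = jade/Norwegian, house 3 = peridot/Brazilian.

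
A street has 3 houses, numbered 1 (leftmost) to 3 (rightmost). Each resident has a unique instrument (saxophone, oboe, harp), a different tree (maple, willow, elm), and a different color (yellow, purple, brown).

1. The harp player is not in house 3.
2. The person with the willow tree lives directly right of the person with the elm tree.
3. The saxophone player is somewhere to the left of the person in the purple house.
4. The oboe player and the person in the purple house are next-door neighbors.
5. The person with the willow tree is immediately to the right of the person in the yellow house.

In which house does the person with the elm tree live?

1

House 3's instrument must be oboe (nothing else left).
Clue 4 places the person in the purple house in house 2.
House 3 color: only brown fits.
By clue 3, the saxophone player is in house 1.
By clue 5, the person with the willow tree is in house 2.
So house 2 gets harp for instrument.
The only tree still possible for house 1 is elm.
House 3 tree: only maple fits.
House 1's color must be yellow (nothing else left).
So: house 1 = saxophone/elm/yellow, house 2 = harp/willow/purple, house 3 = oboe/maple/brown.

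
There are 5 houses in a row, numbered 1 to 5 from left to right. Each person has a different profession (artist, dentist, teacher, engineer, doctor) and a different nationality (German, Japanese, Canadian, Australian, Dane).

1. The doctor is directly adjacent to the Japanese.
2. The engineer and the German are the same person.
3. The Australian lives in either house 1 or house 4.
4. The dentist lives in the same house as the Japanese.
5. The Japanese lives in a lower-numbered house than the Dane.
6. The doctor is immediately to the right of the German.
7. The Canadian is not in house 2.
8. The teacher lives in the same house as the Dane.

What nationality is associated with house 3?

The Australian is narrowed to house 1 or 4; consider each.
Placing it in house 4 leads to a contradiction, so it's in house 1.
So house 1 gets artist for profession.
The dentist is narrowed to house 2 or 3 or 4; consider each.
Placing it in house 2 and house 3 leads to a contradiction, so it's in house 4.
The Japanese is in house 4 (clue 4).
The Dane is in house 5 (clue 5).
Clue 8 places the teacher in house 5.
The only profession still possible for house 2 is engineer.
The only profession still possible for house 3 is doctor.
House 2 nationality: only German fits.
House 3 nationality: only Canadian fits.
So: house 1 = artist/Australian, house 2 = engineer/German, house 3 = doctor/Canadian, house 4 = dentist/Japanese, house 5 = teacher/Dane.

Canadian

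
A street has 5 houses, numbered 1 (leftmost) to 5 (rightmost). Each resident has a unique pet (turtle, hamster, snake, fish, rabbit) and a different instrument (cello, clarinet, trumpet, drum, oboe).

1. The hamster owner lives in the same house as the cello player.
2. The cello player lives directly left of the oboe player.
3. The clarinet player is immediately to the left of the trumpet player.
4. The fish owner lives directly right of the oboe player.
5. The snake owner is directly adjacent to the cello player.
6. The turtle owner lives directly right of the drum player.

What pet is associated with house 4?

turtle

House 5 instrument: only trumpet fits.
By clue 3, the clarinet player is in house 4.
House 5's pet must be rabbit (nothing else left).
The fish owner is narrowed to house 3 or 4; consider each.
Placing it in house 4 leads to a contradiction, so it's in house 3.
By clue 4, the oboe player is in house 2.
House 4 pet: only turtle fits.
The only instrument still possible for house 3 is drum.
Clue 1: the hamster owner is in house 1.
From clue 5, the snake owner must be in house 2.
House 1 instrument: only cello fits.
So: house 1 = hamster/cello, house 2 = snake/oboe, house 3 = fish/drum, house 4 = turtle/clarinet, house 5 = rabbit/trumpet.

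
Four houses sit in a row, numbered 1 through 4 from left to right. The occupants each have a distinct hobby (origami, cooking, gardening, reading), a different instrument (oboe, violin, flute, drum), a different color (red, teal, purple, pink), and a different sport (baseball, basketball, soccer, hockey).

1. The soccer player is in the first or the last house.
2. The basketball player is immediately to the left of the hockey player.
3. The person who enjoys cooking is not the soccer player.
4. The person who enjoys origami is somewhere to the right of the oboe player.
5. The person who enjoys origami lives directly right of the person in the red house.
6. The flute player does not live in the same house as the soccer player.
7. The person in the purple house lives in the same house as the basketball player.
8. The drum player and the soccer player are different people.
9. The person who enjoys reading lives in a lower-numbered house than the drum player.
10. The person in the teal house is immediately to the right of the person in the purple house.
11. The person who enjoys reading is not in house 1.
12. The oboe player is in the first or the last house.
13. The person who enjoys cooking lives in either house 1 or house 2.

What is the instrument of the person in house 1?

The oboe player is in house 1 (clue 12).
The person who enjoys cooking is narrowed to house 1 or 2; consider each.
Placing it in house 2 leads to a contradiction, so it's in house 1.
The soccer player is in house 4 (clue 3).
By clue 8, the drum player is in house 3.
From clue 9, the person who enjoys reading must be in house 2.
That leaves violin as the instrument for house 4.
House 2 instrument: only flute fits.
House 4 color: only pink fits.
That leaves purple as the color for house 1.
Clue 7: the basketball player is in house 1.
The person in the teal house is in house 2 (clue 10).
House 3 color: only red fits.
From clue 2, the hockey player must be in house 2.
By clue 5, the person who enjoys origami is in house 4.
So house 3 gets gardening for hobby.
House 3's sport must be baseball (nothing else left).
So: house 1 = cooking/oboe/purple/basketball, house 2 = reading/flute/teal/hockey, house 3 = gardening/drum/red/baseball, house 4 = origami/violin/pink/soccer.

oboe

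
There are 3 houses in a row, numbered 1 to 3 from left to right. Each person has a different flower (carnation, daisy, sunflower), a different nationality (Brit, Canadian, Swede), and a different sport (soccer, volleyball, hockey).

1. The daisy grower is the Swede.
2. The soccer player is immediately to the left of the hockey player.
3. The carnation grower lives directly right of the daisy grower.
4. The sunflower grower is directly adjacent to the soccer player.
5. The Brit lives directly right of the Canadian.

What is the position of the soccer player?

House 3's nationality must be Brit (nothing else left).
The Canadian is in house 2 (clue 5).
So house 1 gets Swede for nationality.
By clue 1, the daisy grower is in house 1.
Clue 3 places the carnation grower in house 2.
House 3's flower must be sunflower (nothing else left).
The soccer player is in house 2 (clue 4).
The only sport still possible for house 1 is volleyball.
The only sport still possible for house 3 is hockey.
So: house 1 = daisy/Swede/volleyball, house 2 = carnation/Canadian/soccer, house 3 = sunflower/Brit/hockey.

2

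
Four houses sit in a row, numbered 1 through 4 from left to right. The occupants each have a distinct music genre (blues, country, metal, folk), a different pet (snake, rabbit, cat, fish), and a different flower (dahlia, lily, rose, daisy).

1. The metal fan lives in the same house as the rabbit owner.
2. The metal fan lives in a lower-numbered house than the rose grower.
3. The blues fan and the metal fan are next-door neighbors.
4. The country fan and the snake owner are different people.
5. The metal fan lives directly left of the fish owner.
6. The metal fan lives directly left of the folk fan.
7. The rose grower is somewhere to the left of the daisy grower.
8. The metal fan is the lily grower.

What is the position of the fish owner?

So house 4 gets country for music genre.
The only pet still possible for house 4 is cat.
The folk fan is narrowed to house 2 or 3; consider each.
Placing it in house 2 leads to a contradiction, so it's in house 3.
Clue 6: the metal fan is in house 2.
Clue 8: the lily grower is in house 2.
House 1 music genre: only blues fits.
House 1's flower must be dahlia (nothing else left).
House 3 flower: only rose fits.
The only flower still possible for house 4 is daisy.
Clue 1: the rabbit owner is in house 2.
By clue 5, the fish owner is in house 3.
So house 1 gets snake for pet.
So: house 1 = blues/snake/dahlia, house 2 = metal/rabbit/lily, house 3 = folk/fish/rose, house 4 = country/cat/daisy.

3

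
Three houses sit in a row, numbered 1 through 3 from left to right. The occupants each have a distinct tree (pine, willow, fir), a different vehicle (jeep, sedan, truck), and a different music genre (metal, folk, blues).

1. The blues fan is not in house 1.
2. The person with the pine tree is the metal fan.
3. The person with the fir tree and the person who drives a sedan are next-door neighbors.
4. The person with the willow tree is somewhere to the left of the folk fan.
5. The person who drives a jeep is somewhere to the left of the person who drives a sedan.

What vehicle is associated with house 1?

House 1 music genre: only metal fits.
The person with the pine tree is in house 1 (clue 2).
House 2's tree must be willow (nothing else left).
House 3's tree must be fir (nothing else left).
By clue 3, the person who drives a sedan is in house 2.
The folk fan is in house 3 (clue 4).
From clue 5, the person who drives a jeep must be in house 1.
So house 3 gets truck for vehicle.
The only music genre still possible for house 2 is blues.
So: house 1 = pine/jeep/metal, house 2 = willow/sedan/blues, house 3 = fir/truck/folk.

jeep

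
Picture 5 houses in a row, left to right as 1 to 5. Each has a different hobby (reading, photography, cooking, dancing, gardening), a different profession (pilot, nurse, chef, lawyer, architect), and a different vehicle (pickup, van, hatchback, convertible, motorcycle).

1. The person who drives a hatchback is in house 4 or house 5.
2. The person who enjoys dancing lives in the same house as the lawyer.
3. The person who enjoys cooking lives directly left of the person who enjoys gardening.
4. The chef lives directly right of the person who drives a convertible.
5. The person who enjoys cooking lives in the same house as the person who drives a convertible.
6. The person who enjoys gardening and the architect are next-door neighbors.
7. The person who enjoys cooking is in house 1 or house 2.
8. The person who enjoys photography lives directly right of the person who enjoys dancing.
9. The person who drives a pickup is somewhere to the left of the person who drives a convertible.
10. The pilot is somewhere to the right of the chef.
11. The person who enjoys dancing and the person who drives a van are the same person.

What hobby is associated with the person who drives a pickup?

From clue 5, the person who enjoys cooking must be in house 2.
The person who drives a convertible is in house 2 (clue 5).
Clue 9: the person who drives a pickup is in house 1.
So house 3 gets gardening for hobby.
By clue 4, the chef is in house 3.
Clue 8: the person who enjoys photography is in house 5.
The person who enjoys dancing is in house 4 (clue 8).
Clue 11: the person who drives a van is in house 4.
The only hobby still possible for house 1 is reading.
House 3's vehicle must be motorcycle (nothing else left).
So house 5 gets hatchback for vehicle.
From clue 2, the lawyer must be in house 4.
House 1 profession: only nurse fits.
The only profession still possible for house 2 is architect.
The only profession still possible for house 5 is pilot.
So: house 1 = reading/nurse/pickup, house 2 = cooking/architect/convertible, house 3 = gardening/chef/motorcycle, house 4 = dancing/lawyer/van, house 5 = photography/pilot/hatchback.

reading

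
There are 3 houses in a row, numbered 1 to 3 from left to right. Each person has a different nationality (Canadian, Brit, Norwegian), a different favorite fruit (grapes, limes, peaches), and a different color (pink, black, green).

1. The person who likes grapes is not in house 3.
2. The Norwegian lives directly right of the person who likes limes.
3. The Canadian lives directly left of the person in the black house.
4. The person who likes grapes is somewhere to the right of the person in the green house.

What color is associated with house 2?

Clue 4 places the person who likes grapes in house 2.
The person in the green house is in house 1 (clue 4).
So house 1 gets limes for favorite fruit.
So house 3 gets peaches for favorite fruit.
From clue 2, the Norwegian must be in house 2.
That leaves Brit as the nationality for house 3.
Clue 3: the person in the black house is in house 2.
So house 1 gets Canadian for nationality.
The only color still possible for house 3 is pink.
So: house 1 = Canadian/limes/green, house 2 = Norwegian/grapes/black, house 3 = Brit/peaches/pink.

black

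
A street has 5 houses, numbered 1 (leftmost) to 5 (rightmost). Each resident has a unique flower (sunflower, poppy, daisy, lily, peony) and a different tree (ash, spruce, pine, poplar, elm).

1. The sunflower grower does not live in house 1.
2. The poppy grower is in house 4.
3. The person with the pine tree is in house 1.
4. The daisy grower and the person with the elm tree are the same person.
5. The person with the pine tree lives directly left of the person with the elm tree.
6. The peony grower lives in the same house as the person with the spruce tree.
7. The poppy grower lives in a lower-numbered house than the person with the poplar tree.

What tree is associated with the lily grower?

Clue 2: the poppy grower is in house 4.
Clue 3 places the person with the pine tree in house 1.
The person with the elm tree is in house 2 (clue 5).
Clue 7 places the person with the poplar tree in house 5.
From clue 4, the daisy grower must be in house 2.
The peony grower is in house 3 (clue 6).
Clue 6: the person with the spruce tree is in house 3.
The only flower still possible for house 1 is lily.
House 5's flower must be sunflower (nothing else left).
House 4 tree: only ash fits.
So: house 1 = lily/pine, house 2 = daisy/elm, house 3 = peony/spruce, house 4 = poppy/ash, house 5 = sunflower/poplar.

pine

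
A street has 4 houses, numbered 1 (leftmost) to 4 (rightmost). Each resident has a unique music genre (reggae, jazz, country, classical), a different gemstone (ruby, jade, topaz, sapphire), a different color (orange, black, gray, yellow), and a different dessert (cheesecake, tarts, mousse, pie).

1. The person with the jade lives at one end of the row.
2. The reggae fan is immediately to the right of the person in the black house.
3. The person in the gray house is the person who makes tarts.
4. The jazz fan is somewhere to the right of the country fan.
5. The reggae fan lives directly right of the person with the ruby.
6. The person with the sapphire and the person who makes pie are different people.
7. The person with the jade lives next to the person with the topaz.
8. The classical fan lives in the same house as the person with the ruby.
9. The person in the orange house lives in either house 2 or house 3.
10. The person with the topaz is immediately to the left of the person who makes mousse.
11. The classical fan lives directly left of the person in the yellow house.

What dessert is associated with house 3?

mousse

The person with the jade is narrowed to house 1 or 4; consider each.
Placing it in house 4 leads to a contradiction, so it's in house 1.
From clue 7, the person with the topaz must be in house 2.
By clue 10, the person who makes mousse is in house 3.
House 4 gemstone: only sapphire fits.
From clue 5, the reggae fan must be in house 4.
By clue 8, the classical fan is in house 3.
From clue 11, the person in the yellow house must be in house 4.
House 1's music genre must be country (nothing else left).
That leaves jazz as the music genre for house 2.
House 3 gemstone: only ruby fits.
Clue 2 places the person in the black house in house 3.
House 1 color: only gray fits.
House 2 color: only orange fits.
That leaves cheesecake as the dessert for house 4.
From clue 3, the person who makes tarts must be in house 1.
The only dessert still possible for house 2 is pie.
So: house 1 = country/jade/gray/tarts, house 2 = jazz/topaz/orange/pie, house 3 = classical/ruby/black/mousse, house 4 = reggae/sapphire/yellow/cheesecake.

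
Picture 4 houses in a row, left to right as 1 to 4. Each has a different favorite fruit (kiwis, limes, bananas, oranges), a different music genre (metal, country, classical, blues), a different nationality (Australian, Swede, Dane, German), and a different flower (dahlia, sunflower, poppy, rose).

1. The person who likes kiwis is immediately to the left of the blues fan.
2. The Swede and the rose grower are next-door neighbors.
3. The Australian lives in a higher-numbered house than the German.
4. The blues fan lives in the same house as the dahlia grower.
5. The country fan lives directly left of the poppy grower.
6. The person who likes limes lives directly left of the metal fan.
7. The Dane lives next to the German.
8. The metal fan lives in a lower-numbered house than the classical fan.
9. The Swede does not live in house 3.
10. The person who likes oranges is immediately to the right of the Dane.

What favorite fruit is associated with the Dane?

That leaves country as the music genre for house 1.
Clue 5: the poppy grower is in house 2.
House 2 music genre: only metal fits.
From clue 6, the person who likes limes must be in house 1.
The person who likes kiwis is narrowed to house 2 or 3; consider each.
Placing it in house 2 leads to a contradiction, so it's in house 3.
By clue 1, the blues fan is in house 4.
By clue 4, the dahlia grower is in house 4.
That leaves classical as the music genre for house 3.
By clue 7, the German is in house 2.
So house 1 gets Dane for nationality.
So house 3 gets Australian for nationality.
House 4 nationality: only Swede fits.
Clue 2: the rose grower is in house 3.
Clue 10 places the person who likes oranges in house 2.
House 4 favorite fruit: only bananas fits.
So house 1 gets sunflower for flower.
So: house 1 = limes/country/Dane/sunflower, house 2 = oranges/metal/German/poppy, house 3 = kiwis/classical/Australian/rose, house 4 = bananas/blues/Swede/dahlia.

limes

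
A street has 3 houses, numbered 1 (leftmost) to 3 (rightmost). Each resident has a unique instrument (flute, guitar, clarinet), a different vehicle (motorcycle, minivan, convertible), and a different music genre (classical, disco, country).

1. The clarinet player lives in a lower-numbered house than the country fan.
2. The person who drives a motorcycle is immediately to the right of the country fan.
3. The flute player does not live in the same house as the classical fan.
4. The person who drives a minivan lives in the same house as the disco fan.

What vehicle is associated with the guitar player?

Clue 2 places the person who drives a motorcycle in house 3.
The country fan is in house 2 (clue 2).
By clue 1, the clarinet player is in house 1.
The person who drives a minivan is in house 1 (clue 4).
By clue 4, the disco fan is in house 1.
The only vehicle still possible for house 2 is convertible.
House 3 music genre: only classical fits.
Clue 3: the flute player is in house 2.
That leaves guitar as the instrument for house 3.
So: house 1 = clarinet/minivan/disco, house 2 = flute/convertible/country, house 3 = guitar/motorcycle/classical.

motorcycle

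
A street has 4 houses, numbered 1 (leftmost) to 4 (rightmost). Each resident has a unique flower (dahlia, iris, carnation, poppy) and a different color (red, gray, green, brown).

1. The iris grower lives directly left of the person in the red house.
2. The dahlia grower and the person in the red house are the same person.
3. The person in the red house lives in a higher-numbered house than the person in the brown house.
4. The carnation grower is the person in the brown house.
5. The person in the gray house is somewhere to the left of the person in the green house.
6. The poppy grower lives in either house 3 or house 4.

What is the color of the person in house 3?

red

The poppy grower is narrowed to house 3 or 4; consider each.
Placing it in house 3 leads to a contradiction, so it's in house 4.
So house 4 gets green for color.
That leaves dahlia as the flower for house 3.
By clue 2, the person in the red house is in house 3.
Clue 1: the iris grower is in house 2.
House 1's flower must be carnation (nothing else left).
Clue 4 places the person in the brown house in house 1.
That leaves gray as the color for house 2.
So: house 1 = carnation/brown, house 2 = iris/gray, house 3 = dahlia/red, house 4 = poppy/green.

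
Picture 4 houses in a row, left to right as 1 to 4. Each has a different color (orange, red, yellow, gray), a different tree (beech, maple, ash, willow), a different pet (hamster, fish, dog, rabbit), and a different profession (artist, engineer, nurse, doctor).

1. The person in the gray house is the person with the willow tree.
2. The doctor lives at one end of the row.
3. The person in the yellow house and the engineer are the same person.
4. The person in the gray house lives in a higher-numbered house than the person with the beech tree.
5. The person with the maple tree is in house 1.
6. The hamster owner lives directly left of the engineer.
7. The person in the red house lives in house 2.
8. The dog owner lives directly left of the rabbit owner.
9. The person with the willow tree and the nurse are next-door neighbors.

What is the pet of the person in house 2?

rabbit

By clue 5, the person with the maple tree is in house 1.
By clue 7, the person in the red house is in house 2.
That leaves orange as the color for house 1.
The person in the gray house is narrowed to house 3 or 4; consider each.
Placing it in house 4 leads to a contradiction, so it's in house 3.
Clue 1 places the person with the willow tree in house 3.
Clue 4 places the person with the beech tree in house 2.
The only color still possible for house 4 is yellow.
So house 4 gets ash for tree.
The engineer is in house 4 (clue 3).
Clue 6 places the hamster owner in house 3.
House 1's profession must be doctor (nothing else left).
House 2 profession: only nurse fits.
House 3's profession must be artist (nothing else left).
From clue 8, the dog owner must be in house 1.
Clue 8 places the rabbit owner in house 2.
So house 4 gets fish for pet.
So: house 1 = orange/maple/dog/doctor, house 2 = red/beech/rabbit/nurse, house 3 = gray/willow/hamster/artist, house 4 = yellow/ash/fish/engineer.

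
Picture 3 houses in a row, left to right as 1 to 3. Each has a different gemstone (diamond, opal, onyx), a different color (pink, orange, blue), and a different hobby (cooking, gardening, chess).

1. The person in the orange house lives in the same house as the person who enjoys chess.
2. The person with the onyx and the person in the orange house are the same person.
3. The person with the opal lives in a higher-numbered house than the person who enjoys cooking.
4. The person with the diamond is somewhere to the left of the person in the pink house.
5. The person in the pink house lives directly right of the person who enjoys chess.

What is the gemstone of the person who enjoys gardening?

That leaves gardening as the hobby for house 3.
So house 3 gets opal for gemstone.
The person with the diamond is narrowed to house 1 or 2; consider each.
Placing it in house 2 leads to a contradiction, so it's in house 1.
So house 2 gets onyx for gemstone.
Clue 2 places the person in the orange house in house 2.
House 1 color: only blue fits.
House 3's color must be pink (nothing else left).
From clue 1, the person who enjoys chess must be in house 2.
That leaves cooking as the hobby for house 1.
So: house 1 = diamond/blue/cooking, house 2 = onyx/orange/chess, house 3 = opal/pink/gardening.

opal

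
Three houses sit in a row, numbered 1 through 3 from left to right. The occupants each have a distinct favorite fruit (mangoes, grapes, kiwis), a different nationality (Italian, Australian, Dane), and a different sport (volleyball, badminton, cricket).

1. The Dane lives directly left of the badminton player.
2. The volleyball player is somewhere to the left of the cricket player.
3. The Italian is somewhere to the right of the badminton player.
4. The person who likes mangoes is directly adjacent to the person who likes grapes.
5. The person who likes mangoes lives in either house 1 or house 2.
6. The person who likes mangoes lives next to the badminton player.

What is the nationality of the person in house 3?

Clue 3 places the Italian in house 3.
Clue 3: the badminton player is in house 2.
Clue 6 places the person who likes mangoes in house 1.
House 1 sport: only volleyball fits.
That leaves cricket as the sport for house 3.
Clue 1: the Dane is in house 1.
The person who likes grapes is in house 2 (clue 4).
So house 3 gets kiwis for favorite fruit.
That leaves Australian as the nationality for house 2.
So: house 1 = mangoes/Dane/volleyball, house 2 = grapes/Australian/badminton, house 3 = kiwis/Italian/cricket.

Italian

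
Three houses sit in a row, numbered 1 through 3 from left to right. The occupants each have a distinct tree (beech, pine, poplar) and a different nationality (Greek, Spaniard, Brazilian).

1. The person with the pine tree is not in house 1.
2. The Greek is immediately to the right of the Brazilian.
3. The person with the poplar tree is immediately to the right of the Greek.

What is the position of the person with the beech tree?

Clue 3: the person with the poplar tree is in house 3.
From clue 3, the Greek must be in house 2.
House 1 tree: only beech fits.
So house 2 gets pine for tree.
That leaves Brazilian as the nationality for house 1.
That leaves Spaniard as the nationality for house 3.
So: house 1 = beech/Brazilian, house 2 = pine/Greek, house 3 = poplar/Spaniard.

1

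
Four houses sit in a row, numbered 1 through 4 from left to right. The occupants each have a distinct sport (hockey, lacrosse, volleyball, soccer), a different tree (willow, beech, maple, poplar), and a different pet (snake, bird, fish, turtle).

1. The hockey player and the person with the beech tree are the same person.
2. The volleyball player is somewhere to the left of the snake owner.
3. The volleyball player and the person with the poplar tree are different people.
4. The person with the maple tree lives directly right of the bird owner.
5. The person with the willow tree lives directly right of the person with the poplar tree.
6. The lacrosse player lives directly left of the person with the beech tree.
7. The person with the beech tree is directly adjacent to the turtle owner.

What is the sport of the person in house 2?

volleyball

That leaves poplar as the tree for house 1.
The person with the willow tree is in house 2 (clue 5).
That leaves soccer as the sport for house 1.
The only sport still possible for house 4 is hockey.
So house 1 gets fish for pet.
Clue 1 places the person with the beech tree in house 4.
Clue 6: the lacrosse player is in house 3.
From clue 7, the turtle owner must be in house 3.
House 2's sport must be volleyball (nothing else left).
The only tree still possible for house 3 is maple.
House 2 pet: only bird fits.
The only pet still possible for house 4 is snake.
So: house 1 = soccer/poplar/fish, house 2 = volleyball/willow/bird, house 3 = lacrosse/maple/turtle, house 4 = hockey/beech/snake.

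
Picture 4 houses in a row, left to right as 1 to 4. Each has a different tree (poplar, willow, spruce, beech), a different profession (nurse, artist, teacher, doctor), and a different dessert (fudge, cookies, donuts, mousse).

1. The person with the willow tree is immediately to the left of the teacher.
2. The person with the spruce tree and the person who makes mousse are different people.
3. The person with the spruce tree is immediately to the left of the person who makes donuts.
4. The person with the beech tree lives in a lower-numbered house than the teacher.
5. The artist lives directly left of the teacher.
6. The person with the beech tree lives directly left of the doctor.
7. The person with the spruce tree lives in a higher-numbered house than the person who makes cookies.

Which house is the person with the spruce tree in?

2

That leaves poplar as the tree for house 4.
The person with the spruce tree is narrowed to house 2 or 3; consider each.
Placing it in house 3 leads to a contradiction, so it's in house 2.
Clue 3 places the person who makes donuts in house 3.
From clue 7, the person who makes cookies must be in house 1.
House 2's dessert must be fudge (nothing else left).
House 4's dessert must be mousse (nothing else left).
The person with the beech tree is narrowed to house 1 or 3; consider each.
Placing it in house 3 leads to a contradiction, so it's in house 1.
By clue 6, the doctor is in house 2.
House 3 tree: only willow fits.
From clue 5, the artist must be in house 3.
That leaves nurse as the profession for house 1.
House 4 profession: only teacher fits.
So: house 1 = beech/nurse/cookies, house 2 = spruce/doctor/fudge, house 3 = willow/artist/donuts, house 4 = poplar/teacher/mousse.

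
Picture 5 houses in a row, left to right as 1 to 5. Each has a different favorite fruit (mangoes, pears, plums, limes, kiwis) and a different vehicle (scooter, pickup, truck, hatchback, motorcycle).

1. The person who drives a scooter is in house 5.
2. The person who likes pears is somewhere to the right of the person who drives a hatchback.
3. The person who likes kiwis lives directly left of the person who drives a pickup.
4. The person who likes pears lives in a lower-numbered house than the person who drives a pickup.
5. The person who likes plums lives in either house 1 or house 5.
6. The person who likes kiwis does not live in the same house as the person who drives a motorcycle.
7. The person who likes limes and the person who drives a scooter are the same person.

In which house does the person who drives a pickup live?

From clue 1, the person who drives a scooter must be in house 5.
From clue 7, the person who likes limes must be in house 5.
So house 1 gets plums for favorite fruit.
House 4 favorite fruit: only mangoes fits.
The person who likes kiwis is narrowed to house 2 or 3; consider each.
Placing it in house 2 leads to a contradiction, so it's in house 3.
The person who drives a pickup is in house 4 (clue 3).
So house 2 gets pears for favorite fruit.
The only vehicle still possible for house 3 is truck.
Clue 2 places the person who drives a hatchback in house 1.
So house 2 gets motorcycle for vehicle.
So: house 1 = plums/hatchback, house 2 = pears/motorcycle, house 3 = kiwis/truck, house 4 = mangoes/pickup, house 5 = limes/scooter.

4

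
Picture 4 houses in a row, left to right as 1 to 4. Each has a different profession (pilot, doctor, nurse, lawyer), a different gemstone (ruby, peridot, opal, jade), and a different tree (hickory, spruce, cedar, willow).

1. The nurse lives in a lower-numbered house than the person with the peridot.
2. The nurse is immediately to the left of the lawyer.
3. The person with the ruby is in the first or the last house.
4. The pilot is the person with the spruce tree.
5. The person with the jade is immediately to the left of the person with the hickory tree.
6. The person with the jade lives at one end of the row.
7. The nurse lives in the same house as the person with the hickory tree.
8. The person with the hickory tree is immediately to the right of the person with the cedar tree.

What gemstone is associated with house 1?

By clue 6, the person with the jade is in house 1.
The person with the hickory tree is in house 2 (clue 5).
Clue 7 places the nurse in house 2.
From clue 8, the person with the cedar tree must be in house 1.
House 2 gemstone: only opal fits.
So house 3 gets peridot for gemstone.
The only gemstone still possible for house 4 is ruby.
The lawyer is in house 3 (clue 2).
The only profession still possible for house 1 is doctor.
House 4 profession: only pilot fits.
From clue 4, the person with the spruce tree must be in house 4.
That leaves willow as the tree for house 3.
So: house 1 = doctor/jade/cedar, house 2 = nurse/opal/hickory, house 3 = lawyer/peridot/willow, house 4 = pilot/ruby/spruce.

jade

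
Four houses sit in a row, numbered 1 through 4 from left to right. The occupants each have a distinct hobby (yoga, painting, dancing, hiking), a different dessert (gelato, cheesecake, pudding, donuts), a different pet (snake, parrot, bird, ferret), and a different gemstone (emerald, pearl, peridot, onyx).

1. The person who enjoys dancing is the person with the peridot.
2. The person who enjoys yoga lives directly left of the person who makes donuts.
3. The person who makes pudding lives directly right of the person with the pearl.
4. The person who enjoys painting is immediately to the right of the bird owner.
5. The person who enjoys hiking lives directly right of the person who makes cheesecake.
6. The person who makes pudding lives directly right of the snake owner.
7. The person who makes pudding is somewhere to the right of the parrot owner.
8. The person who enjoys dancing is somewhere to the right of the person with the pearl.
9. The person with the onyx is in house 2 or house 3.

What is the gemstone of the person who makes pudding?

peridot

So house 1 gets yoga for hobby.
So house 4 gets ferret for pet.
The person who makes donuts is in house 2 (clue 2).
The only gemstone still possible for house 1 is emerald.
House 4 gemstone: only peridot fits.
By clue 1, the person who enjoys dancing is in house 4.
That leaves hiking as the hobby for house 2.
House 3's hobby must be painting (nothing else left).
From clue 4, the bird owner must be in house 2.
Clue 5 places the person who makes cheesecake in house 1.
House 1's pet must be parrot (nothing else left).
House 3's pet must be snake (nothing else left).
The person who makes pudding is in house 4 (clue 6).
House 3 dessert: only gelato fits.
Clue 3: the person with the pearl is in house 3.
The only gemstone still possible for house 2 is onyx.
So: house 1 = yoga/cheesecake/parrot/emerald, house 2 = hiking/donuts/bird/onyx, house 3 = painting/gelato/snake/pearl, house 4 = dancing/pudding/ferret/peridot.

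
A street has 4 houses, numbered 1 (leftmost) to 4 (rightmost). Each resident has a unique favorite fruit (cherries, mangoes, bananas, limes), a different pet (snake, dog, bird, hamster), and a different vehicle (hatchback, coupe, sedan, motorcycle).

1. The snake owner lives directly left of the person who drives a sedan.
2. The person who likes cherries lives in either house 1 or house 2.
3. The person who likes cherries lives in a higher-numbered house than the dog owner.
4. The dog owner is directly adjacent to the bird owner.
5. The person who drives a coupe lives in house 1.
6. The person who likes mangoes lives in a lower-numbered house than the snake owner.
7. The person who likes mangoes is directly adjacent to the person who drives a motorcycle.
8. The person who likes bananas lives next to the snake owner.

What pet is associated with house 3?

The person who likes cherries is in house 2 (clue 3).
The dog owner is in house 1 (clue 3).
Clue 4 places the bird owner in house 2.
By clue 5, the person who drives a coupe is in house 1.
So house 1 gets mangoes for favorite fruit.
House 4's pet must be hamster (nothing else left).
By clue 1, the person who drives a sedan is in house 4.
From clue 7, the person who drives a motorcycle must be in house 2.
The person who likes bananas is in house 4 (clue 8).
House 3's favorite fruit must be limes (nothing else left).
House 3's pet must be snake (nothing else left).
House 3's vehicle must be hatchback (nothing else left).
So: house 1 = mangoes/dog/coupe, house 2 = cherries/bird/motorcycle, house 3 = limes/snake/hatchback, house 4 = bananas/hamster/sedan.

snake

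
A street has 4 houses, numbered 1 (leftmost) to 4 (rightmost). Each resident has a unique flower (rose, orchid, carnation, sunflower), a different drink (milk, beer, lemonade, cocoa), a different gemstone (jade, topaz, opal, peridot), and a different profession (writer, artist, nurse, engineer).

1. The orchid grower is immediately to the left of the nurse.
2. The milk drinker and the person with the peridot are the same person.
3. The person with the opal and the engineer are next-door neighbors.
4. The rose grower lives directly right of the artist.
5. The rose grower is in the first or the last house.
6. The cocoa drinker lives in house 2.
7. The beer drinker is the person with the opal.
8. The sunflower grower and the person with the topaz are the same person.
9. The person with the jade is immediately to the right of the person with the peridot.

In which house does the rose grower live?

The rose grower is in house 4 (clue 5).
The cocoa drinker is in house 2 (clue 6).
From clue 4, the artist must be in house 3.
The only drink still possible for house 4 is lemonade.
The only gemstone still possible for house 4 is jade.
House 1's profession must be writer (nothing else left).
From clue 9, the person with the peridot must be in house 3.
That leaves topaz as the gemstone for house 2.
Clue 2: the milk drinker is in house 3.
From clue 3, the engineer must be in house 2.
The beer drinker is in house 1 (clue 7).
From clue 8, the sunflower grower must be in house 2.
House 1's gemstone must be opal (nothing else left).
So house 4 gets nurse for profession.
Clue 1 places the orchid grower in house 3.
The only flower still possible for house 1 is carnation.
So: house 1 = carnation/beer/opal/writer, house 2 = sunflower/cocoa/topaz/engineer, house 3 = orchid/milk/peridot/artist, house 4 = rose/lemonade/jade/nurse.

4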